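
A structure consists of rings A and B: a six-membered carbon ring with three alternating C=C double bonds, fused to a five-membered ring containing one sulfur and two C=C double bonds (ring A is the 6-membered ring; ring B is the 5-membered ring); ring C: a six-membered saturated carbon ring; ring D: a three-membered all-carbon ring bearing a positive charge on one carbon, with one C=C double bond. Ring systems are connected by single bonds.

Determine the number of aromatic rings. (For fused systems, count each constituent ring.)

3

Rings A and B form a fused bicyclic system (with one sulfur) with 9 sp² atoms and 10 π electrons from ring double bonds plus a heteroatom lone pair. 10 = 4(2)+2, so the system is aromatic and both rings count as aromatic (benzothiophene).
Ring C has only sp³ atoms, so it is not fully conjugated — not aromatic (cyclohexane).
Ring D has a continuous p-orbital overlap around the ring; 1 ring double bond (2 π electrons) plus the carbocation's empty p orbital (0, but keeps the ring conjugated) give 2 π electrons. Since 2 = 4n+2 (n=0), ring D is aromatic (cyclopropenyl cation).
Aromatic: A, B, D. Total: 3.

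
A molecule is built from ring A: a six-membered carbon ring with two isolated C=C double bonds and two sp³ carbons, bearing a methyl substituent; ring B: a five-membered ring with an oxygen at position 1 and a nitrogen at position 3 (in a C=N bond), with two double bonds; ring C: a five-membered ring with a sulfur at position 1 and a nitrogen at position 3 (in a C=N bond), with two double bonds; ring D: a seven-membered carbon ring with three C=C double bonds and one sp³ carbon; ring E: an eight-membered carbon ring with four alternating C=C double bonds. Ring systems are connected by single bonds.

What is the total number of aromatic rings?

2

Ring A has two sp³ carbons, so it is not fully conjugated — not aromatic (1,4-cyclohexadiene).
Ring B is fully conjugated (every ring atom contributes a p orbital); 2 ring double bonds (4 π electrons) plus a heteroatom lone pair (2) give 6 π electrons. That satisfies 4n+2 with n=1, so ring B is aromatic (oxazole).
Ring C is planar and fully conjugated; 2 ring double bonds (4 π electrons) plus a heteroatom lone pair (2) give 6 π electrons. 6 = 4(1)+2, so ring C is aromatic (thiazole).
Ring D has one sp³ carbon, so it is not fully conjugated — not aromatic (cycloheptatriene).
Ring E has only sp² ring atoms; a planar conformation would have a fully conjugated π system of 8 electrons. But 8 = 4(2), which is 4n not 4n+2, so ring E is not aromatic (cyclooctatetraene) — cyclooctatetraene distorts into a non-planar tub to avoid antiaromaticity.
Aromatic: B, C. Total: 2.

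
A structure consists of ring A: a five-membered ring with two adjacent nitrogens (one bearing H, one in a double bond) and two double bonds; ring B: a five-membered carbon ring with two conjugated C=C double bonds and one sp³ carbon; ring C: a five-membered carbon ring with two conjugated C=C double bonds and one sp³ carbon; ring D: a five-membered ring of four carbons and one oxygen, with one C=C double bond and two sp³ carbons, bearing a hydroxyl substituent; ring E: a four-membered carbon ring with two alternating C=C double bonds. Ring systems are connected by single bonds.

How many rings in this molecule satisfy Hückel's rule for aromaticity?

1

Ring A is planar and fully conjugated; 2 ring double bonds (4 π electrons) plus a heteroatom lone pair (2) give 6 π electrons. 6 = 4(1)+2, so ring A is aromatic (pyrazole).
Ring B has one sp³ carbon, so it is not fully conjugated — not aromatic (cyclopentadiene).
Ring C has one sp³ carbon, so it is not fully conjugated — not aromatic (cyclopentadiene).
Ring D has two sp³ carbons, so it is not fully conjugated — not aromatic (2,3-dihydrofuran).
Ring E has only sp² ring atoms; a planar conformation would have a fully conjugated π system of 4 electrons. But 4 = 4(1), which is 4n not 4n+2, so ring E is not aromatic (cyclobutadiene) — cyclobutadiene is antiaromatic and distorts to a rectangle.
Aromatic: A. Total: 1.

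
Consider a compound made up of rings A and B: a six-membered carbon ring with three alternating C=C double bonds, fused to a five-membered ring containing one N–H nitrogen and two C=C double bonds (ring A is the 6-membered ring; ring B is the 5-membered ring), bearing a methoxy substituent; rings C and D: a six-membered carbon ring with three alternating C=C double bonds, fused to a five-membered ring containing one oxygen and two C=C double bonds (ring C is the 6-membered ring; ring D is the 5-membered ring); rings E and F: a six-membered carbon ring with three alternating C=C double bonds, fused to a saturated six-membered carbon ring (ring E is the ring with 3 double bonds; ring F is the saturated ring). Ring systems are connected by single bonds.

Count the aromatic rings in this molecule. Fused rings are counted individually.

5

Rings A and B form a fused bicyclic system (with one N–H) with 9 sp² atoms and 10 π electrons from ring double bonds plus a heteroatom lone pair. 10 = 4(2)+2, so the system is aromatic and both rings count as aromatic (indole).
Rings C and D form a fused bicyclic system (with one oxygen) with 9 sp² atoms and 10 π electrons from ring double bonds plus a heteroatom lone pair. 10 = 4(2)+2, so the system is aromatic and both rings count as aromatic (benzofuran).
Ring E is fully conjugated (every ring atom contributes a p orbital); 3 ring double bonds give 6 π electrons. 6 = 4(1)+2, so ring E is aromatic (benzene ring).
Ring F has four sp³ carbons, so it is not fully conjugated — not aromatic (cyclohexane ring).
Aromatic: A, B, C, D, E. Total: 5.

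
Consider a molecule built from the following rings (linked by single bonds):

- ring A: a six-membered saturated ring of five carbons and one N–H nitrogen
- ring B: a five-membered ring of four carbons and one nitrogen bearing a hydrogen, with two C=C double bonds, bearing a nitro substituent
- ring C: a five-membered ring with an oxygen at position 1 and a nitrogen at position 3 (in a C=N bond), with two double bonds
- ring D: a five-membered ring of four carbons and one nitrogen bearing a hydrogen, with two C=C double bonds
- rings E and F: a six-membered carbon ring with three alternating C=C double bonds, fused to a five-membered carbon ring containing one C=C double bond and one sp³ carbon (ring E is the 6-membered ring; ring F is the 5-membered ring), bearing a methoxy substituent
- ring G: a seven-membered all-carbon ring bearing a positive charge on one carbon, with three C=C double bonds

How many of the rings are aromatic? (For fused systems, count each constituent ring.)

Ring A has only sp³ atoms, so it is not fully conjugated — not aromatic (piperidine).
Ring B is planar and fully conjugated; 2 ring double bonds (4 π electrons) plus a heteroatom lone pair (2) give 6 π electrons. That satisfies 4n+2 with n=1, so ring B is aromatic (pyrrole).
Ring C has a continuous p-orbital overlap around the ring; 2 ring double bonds (4 π electrons) plus a heteroatom lone pair (2) give 6 π electrons. 6 = 4(1)+2, so ring C is aromatic (oxazole).
Ring D has a continuous p-orbital overlap around the ring; 2 ring double bonds (4 π electrons) plus a heteroatom lone pair (2) give 6 π electrons. That satisfies 4n+2 with n=1, so ring D is aromatic (pyrrole).
Ring E has a continuous p-orbital overlap around the ring; 3 ring double bonds give 6 π electrons. That satisfies 4n+2 with n=1, so ring E is aromatic (benzene ring).
Ring F has one sp³ carbon, so it is not fully conjugated — not aromatic (cyclopentene ring).
Ring G has a continuous p-orbital overlap around the ring; 3 ring double bonds (6 π electrons) plus the carbocation's empty p orbital (0, but keeps the ring conjugated) give 6 π electrons. That satisfies 4n+2 with n=1, so ring G is aromatic (tropylium cation).
Aromatic: B, C, D, E, G. Total: 5.

5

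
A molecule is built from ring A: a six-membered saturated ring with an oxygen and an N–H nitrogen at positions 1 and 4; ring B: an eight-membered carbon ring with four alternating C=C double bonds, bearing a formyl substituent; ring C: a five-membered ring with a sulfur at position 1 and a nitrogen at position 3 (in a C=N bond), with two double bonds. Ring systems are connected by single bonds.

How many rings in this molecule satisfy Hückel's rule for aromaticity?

1

Ring A has only sp³ atoms, so it is not fully conjugated — not aromatic (morpholine).
Ring B has only sp² ring atoms; a planar conformation would have a fully conjugated π system of 8 electrons. But 8 = 4(2), which is 4n not 4n+2, so ring B is not aromatic (cyclooctatetraene) — cyclooctatetraene distorts into a non-planar tub to avoid antiaromaticity.
Ring C is fully conjugated (every ring atom contributes a p orbital); 2 ring double bonds (4 π electrons) plus a heteroatom lone pair (2) give 6 π electrons. That satisfies 4n+2 with n=1, so ring C is aromatic (thiazole).
Aromatic: C. Total: 1.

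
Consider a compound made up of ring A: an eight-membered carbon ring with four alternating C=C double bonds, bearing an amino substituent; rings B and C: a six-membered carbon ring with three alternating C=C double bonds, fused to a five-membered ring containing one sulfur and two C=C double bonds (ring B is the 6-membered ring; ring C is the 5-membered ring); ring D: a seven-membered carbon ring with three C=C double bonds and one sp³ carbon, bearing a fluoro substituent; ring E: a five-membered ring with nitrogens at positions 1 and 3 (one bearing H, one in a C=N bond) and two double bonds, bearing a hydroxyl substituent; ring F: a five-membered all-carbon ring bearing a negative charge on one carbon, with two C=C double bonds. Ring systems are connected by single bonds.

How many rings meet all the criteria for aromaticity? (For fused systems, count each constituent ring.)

Ring A has only sp² ring atoms; a planar conformation would have a fully conjugated π system of 8 electrons. But 8 = 4(2), which is 4n not 4n+2, so ring A is not aromatic (cyclooctatetraene) — cyclooctatetraene distorts into a non-planar tub to avoid antiaromaticity.
Rings B and C form a fused bicyclic system (with one sulfur) with 9 sp² atoms and 10 π electrons from ring double bonds plus a heteroatom lone pair. 10 = 4(2)+2, so the system is aromatic and both rings count as aromatic (benzothiophene).
Ring D has one sp³ carbon, so it is not fully conjugated — not aromatic (cycloheptatriene).
Ring E is planar and fully conjugated; 2 ring double bonds (4 π electrons) plus a heteroatom lone pair (2) give 6 π electrons. 6 = 4(1)+2, so ring E is aromatic (imidazole).
Ring F is fully conjugated (every ring atom contributes a p orbital); 2 ring double bonds (4 π electrons) plus the carbanion lone pair (2) give 6 π electrons. Since 6 = 4n+2 (n=1), ring F is aromatic (cyclopentadienyl anion).
Aromatic: B, C, E, F. Total: 4.

4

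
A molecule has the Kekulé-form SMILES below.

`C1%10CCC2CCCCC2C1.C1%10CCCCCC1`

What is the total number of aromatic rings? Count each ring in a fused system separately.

The SMILES encodes two fused six-membered saturated carbon rings; a seven-membered saturated carbon ring.
The 6-membered ring has only sp³ atoms, so it is not fully conjugated — not aromatic (cyclohexane ring).
The second 6-membered ring has only sp³ atoms, so it is not fully conjugated — not aromatic (cyclohexane ring).
The 7-membered ring has only sp³ atoms, so it is not fully conjugated — not aromatic (cycloheptane).
None of the rings are aromatic. Total: 0.

0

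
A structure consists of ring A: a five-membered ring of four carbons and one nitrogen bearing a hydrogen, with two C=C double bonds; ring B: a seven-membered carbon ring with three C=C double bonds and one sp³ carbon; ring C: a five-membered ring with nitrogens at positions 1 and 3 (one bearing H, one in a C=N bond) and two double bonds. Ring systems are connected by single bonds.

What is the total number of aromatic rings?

2

Ring A is fully conjugated (every ring atom contributes a p orbital); 2 ring double bonds (4 π electrons) plus a heteroatom lone pair (2) give 6 π electrons. Since 6 = 4n+2 (n=1), ring A is aromatic (pyrrole).
Ring B has one sp³ carbon, so it is not fully conjugated — not aromatic (cycloheptatriene).
Ring C is fully conjugated (every ring atom contributes a p orbital); 2 ring double bonds (4 π electrons) plus a heteroatom lone pair (2) give 6 π electrons. 6 = 4(1)+2, so ring C is aromatic (imidazole).
Aromatic: A, C. Total: 2.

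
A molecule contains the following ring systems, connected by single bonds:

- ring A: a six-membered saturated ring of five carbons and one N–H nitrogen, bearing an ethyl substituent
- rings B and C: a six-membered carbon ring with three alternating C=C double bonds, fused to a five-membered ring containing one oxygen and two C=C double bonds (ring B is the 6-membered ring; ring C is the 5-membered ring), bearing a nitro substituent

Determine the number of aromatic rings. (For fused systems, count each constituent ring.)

Ring A has only sp³ atoms, so it is not fully conjugated — not aromatic (piperidine).
Rings B and C form a fused bicyclic system (with one oxygen) with 9 sp² atoms and 10 π electrons from ring double bonds plus a heteroatom lone pair. 10 = 4(2)+2, so the system is aromatic and both rings count as aromatic (benzofuran).
Aromatic: B, C. Total: 2.

2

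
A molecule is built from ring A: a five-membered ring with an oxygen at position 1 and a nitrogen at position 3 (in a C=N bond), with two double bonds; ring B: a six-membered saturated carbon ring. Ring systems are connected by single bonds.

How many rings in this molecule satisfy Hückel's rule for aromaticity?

Ring A is fully conjugated (every ring atom contributes a p orbital); 2 ring double bonds (4 π electrons) plus a heteroatom lone pair (2) give 6 π electrons. That satisfies 4n+2 with n=1, so ring A is aromatic (oxazole).
Ring B has only sp³ atoms, so it is not fully conjugated — not aromatic (cyclohexane).
Aromatic: A. Total: 1.

1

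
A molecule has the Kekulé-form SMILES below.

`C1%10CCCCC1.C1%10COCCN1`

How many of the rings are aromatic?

The SMILES encodes a six-membered saturated carbon ring; a six-membered saturated ring with an oxygen and an N–H nitrogen at positions 1 and 4.
The 6-membered ring has only sp³ atoms, so it is not fully conjugated — not aromatic (cyclohexane).
The 6-membered ring with one oxygen and one N–H (1,4) has only sp³ atoms, so it is not fully conjugated — not aromatic (morpholine).
None of the rings are aromatic. Total: 0.

0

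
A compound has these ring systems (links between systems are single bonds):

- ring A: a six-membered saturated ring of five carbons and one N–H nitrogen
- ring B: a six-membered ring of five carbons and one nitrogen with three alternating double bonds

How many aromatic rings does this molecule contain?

Ring A has only sp³ atoms, so it is not fully conjugated — not aromatic (piperidine).
Ring B is planar and fully conjugated; 3 ring double bonds give 6 π electrons. Since 6 = 4n+2 (n=1), ring B is aromatic (pyridine).
Aromatic: B. Total: 1.

1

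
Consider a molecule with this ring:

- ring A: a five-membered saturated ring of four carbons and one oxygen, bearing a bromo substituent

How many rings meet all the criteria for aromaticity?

0

Ring A has only sp³ atoms, so it is not fully conjugated — not aromatic (tetrahydrofuran).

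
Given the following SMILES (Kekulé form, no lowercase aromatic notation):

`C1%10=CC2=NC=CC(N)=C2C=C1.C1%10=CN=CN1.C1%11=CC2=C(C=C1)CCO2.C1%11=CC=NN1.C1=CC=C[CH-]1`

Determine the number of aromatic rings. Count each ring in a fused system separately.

The SMILES encodes two fused six-membered rings, each with three alternating double bonds; one ring is all carbon and the other has one ring nitrogen; a five-membered ring with nitrogens at positions 1 and 3 (one bearing H, one in a C=N bond) and two double bonds; a six-membered carbon ring with three alternating C=C double bonds, fused to a five-membered ring containing one oxygen and two sp³ carbons; a five-membered ring with two adjacent nitrogens (one bearing H, one in a double bond) and two double bonds; a five-membered all-carbon ring bearing a negative charge on one carbon, with two C=C double bonds.
The fused 6/6-membered bicyclic (with one nitrogen) is a single π system with 10 sp² atoms and 10 π electrons from ring double bonds. 10 = 4(2)+2, so the system is aromatic and both rings count as aromatic (quinoline).
The 5-membered ring with two nitrogens (one N–H, one =N–) is fully conjugated (every ring atom contributes a p orbital); 2 ring double bonds (4 π electrons) plus a heteroatom lone pair (2) give 6 π electrons. Since 6 = 4n+2 (n=1), it is aromatic (imidazole).
The 6-membered ring is planar and fully conjugated; 3 ring double bonds give 6 π electrons. That satisfies 4n+2 with n=1, so it is aromatic (benzene ring).
The 5-membered ring with one oxygen has two sp³ carbons, so it is not fully conjugated — not aromatic (oxolane ring).
The 5-membered ring with two adjacent nitrogens (one N–H, one =N–) is planar and fully conjugated; 2 ring double bonds (4 π electrons) plus a heteroatom lone pair (2) give 6 π electrons. That satisfies 4n+2 with n=1, so it is aromatic (pyrazole).
The 5-membered ring is fully conjugated (every ring atom contributes a p orbital); 2 ring double bonds (4 π electrons) plus the carbanion lone pair (2) give 6 π electrons. Since 6 = 4n+2 (n=1), it is aromatic (cyclopentadienyl anion).
6 of the 7 rings are aromatic. Total: 6.

6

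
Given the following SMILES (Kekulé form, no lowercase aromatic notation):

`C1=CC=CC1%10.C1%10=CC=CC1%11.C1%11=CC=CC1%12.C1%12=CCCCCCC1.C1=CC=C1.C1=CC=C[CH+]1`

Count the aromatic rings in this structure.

0

The SMILES encodes a five-membered carbon ring with two conjugated C=C double bonds and one sp³ carbon; a five-membered carbon ring with two conjugated C=C double bonds and one sp³ carbon; a five-membered carbon ring with two conjugated C=C double bonds and one sp³ carbon; an eight-membered carbon ring with one C=C double bond; a four-membered carbon ring with two alternating C=C double bonds; a five-membered all-carbon ring bearing a positive charge on one carbon, with two C=C double bonds.
The 5-membered ring has one sp³ carbon, so it is not fully conjugated — not aromatic (cyclopentadiene).
The second 5-membered ring has one sp³ carbon, so it is not fully conjugated — not aromatic (cyclopentadiene).
The third 5-membered ring has one sp³ carbon, so it is not fully conjugated — not aromatic (cyclopentadiene).
The 8-membered ring has six sp³ carbons, so it is not fully conjugated — not aromatic (cyclooctene).
The 4-membered ring has only sp² ring atoms; a planar conformation would have a fully conjugated π system of 4 electrons. But 4 = 4(1), which is 4n not 4n+2, so it is not aromatic (cyclobutadiene) — cyclobutadiene is antiaromatic and distorts to a rectangle.
The fourth 5-membered ring has only sp² ring atoms; a planar conformation would have a fully conjugated π system of 4 electrons. But 4 = 4(1), which is 4n not 4n+2, so it is not aromatic (cyclopentadienyl cation).
None of the rings are aromatic. Total: 0.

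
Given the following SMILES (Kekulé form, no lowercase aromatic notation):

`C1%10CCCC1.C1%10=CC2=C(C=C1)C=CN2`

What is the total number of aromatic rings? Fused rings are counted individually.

2

The SMILES encodes a five-membered saturated carbon ring; a six-membered carbon ring with three alternating C=C double bonds, fused to a five-membered ring containing one N–H nitrogen and two C=C double bonds.
The 5-membered ring has only sp³ atoms, so it is not fully conjugated — not aromatic (cyclopentane).
The fused 6/5-membered bicyclic (with one N–H) is a single π system with 9 sp² atoms and 10 π electrons from ring double bonds plus a heteroatom lone pair. 10 = 4(2)+2, so the system is aromatic and both rings count as aromatic (indole).
2 of the 3 rings are aromatic. Total: 2.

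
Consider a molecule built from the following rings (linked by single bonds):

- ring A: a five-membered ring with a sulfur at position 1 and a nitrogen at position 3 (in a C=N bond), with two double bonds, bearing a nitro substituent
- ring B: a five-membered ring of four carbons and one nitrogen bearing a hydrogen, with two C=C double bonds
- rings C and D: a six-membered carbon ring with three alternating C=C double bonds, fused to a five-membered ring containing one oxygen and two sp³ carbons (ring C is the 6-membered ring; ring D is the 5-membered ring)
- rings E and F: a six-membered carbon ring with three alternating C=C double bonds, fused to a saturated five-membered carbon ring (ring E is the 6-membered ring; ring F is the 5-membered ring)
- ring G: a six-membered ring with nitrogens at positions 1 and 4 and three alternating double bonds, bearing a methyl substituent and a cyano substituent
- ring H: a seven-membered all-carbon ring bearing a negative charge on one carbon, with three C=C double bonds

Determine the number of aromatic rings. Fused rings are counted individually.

Ring A has a continuous p-orbital overlap around the ring; 2 ring double bonds (4 π electrons) plus a heteroatom lone pair (2) give 6 π electrons. 6 = 4(1)+2, so ring A is aromatic (thiazole).
Ring B is planar and fully conjugated; 2 ring double bonds (4 π electrons) plus a heteroatom lone pair (2) give 6 π electrons. That satisfies 4n+2 with n=1, so ring B is aromatic (pyrrole).
Ring C is planar and fully conjugated; 3 ring double bonds give 6 π electrons. That satisfies 4n+2 with n=1, so ring C is aromatic (benzene ring).
Ring D has two sp³ carbons, so it is not fully conjugated — not aromatic (oxolane ring).
Ring E is fully conjugated (every ring atom contributes a p orbital); 3 ring double bonds give 6 π electrons. That satisfies 4n+2 with n=1, so ring E is aromatic (benzene ring).
Ring F has three sp³ carbons, so it is not fully conjugated — not aromatic (cyclopentane ring).
Ring G is planar and fully conjugated; 3 ring double bonds give 6 π electrons. That satisfies 4n+2 with n=1, so ring G is aromatic (pyrazine).
Ring H has only sp² ring atoms; a planar conformation would have a fully conjugated π system of 8 electrons. But 8 = 4(2), which is 4n not 4n+2, so ring H is not aromatic (cycloheptatrienyl anion).
Aromatic: A, B, C, E, G. Total: 5.

5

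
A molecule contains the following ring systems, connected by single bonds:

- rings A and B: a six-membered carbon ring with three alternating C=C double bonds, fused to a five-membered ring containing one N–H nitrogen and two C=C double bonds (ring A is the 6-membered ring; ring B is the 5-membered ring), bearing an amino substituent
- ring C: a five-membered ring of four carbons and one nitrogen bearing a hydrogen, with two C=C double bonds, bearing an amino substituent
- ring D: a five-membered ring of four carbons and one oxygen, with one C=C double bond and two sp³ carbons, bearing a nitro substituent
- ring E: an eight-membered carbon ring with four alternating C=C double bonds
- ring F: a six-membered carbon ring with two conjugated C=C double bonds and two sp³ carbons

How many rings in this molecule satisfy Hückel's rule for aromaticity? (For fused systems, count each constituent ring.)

Rings A and B form a fused bicyclic system (with one N–H) with 9 sp² atoms and 10 π electrons from ring double bonds plus a heteroatom lone pair. 10 = 4(2)+2, so the system is aromatic and both rings count as aromatic (indole).
Ring C has a continuous p-orbital overlap around the ring; 2 ring double bonds (4 π electrons) plus a heteroatom lone pair (2) give 6 π electrons. That satisfies 4n+2 with n=1, so ring C is aromatic (pyrrole).
Ring D has two sp³ carbons, so it is not fully conjugated — not aromatic (2,3-dihydrofuran).
Ring E has only sp² ring atoms; a planar conformation would have a fully conjugated π system of 8 electrons. But 8 = 4(2), which is 4n not 4n+2, so ring E is not aromatic (cyclooctatetraene) — cyclooctatetraene distorts into a non-planar tub to avoid antiaromaticity.
Ring F has two sp³ carbons, so it is not fully conjugated — not aromatic (1,3-cyclohexadiene).
Aromatic: A, B, C. Total: 3.

3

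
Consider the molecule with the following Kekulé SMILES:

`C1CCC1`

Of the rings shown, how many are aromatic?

The SMILES encodes a four-membered saturated carbon ring.
The 4-membered ring has only sp³ atoms, so it is not fully conjugated — not aromatic (cyclobutane).

0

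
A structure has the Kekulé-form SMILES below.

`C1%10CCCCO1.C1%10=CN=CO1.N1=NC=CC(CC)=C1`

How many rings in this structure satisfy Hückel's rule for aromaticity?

The SMILES encodes a six-membered saturated ring of five carbons and one oxygen; a five-membered ring with an oxygen at position 1 and a nitrogen at position 3 (in a C=N bond), with two double bonds; a six-membered ring with two adjacent nitrogens and three alternating double bonds.
The 6-membered ring with one oxygen has only sp³ atoms, so it is not fully conjugated — not aromatic (tetrahydropyran).
The 5-membered ring with one oxygen and one =N– has a continuous p-orbital overlap around the ring; 2 ring double bonds (4 π electrons) plus a heteroatom lone pair (2) give 6 π electrons. 6 = 4(1)+2, so it is aromatic (oxazole).
The 6-membered ring with two nitrogens (1,2) is planar and fully conjugated; 3 ring double bonds give 6 π electrons. That satisfies 4n+2 with n=1, so it is aromatic (pyridazine).
2 of the 3 rings are aromatic. Total: 2.

2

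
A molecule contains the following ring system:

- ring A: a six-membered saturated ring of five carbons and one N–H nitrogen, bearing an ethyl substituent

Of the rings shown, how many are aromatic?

0

Ring A has only sp³ atoms, so it is not fully conjugated — not aromatic (piperidine).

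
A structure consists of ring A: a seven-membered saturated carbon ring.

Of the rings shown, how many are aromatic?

0

Ring A has only sp³ atoms, so it is not fully conjugated — not aromatic (cycloheptane).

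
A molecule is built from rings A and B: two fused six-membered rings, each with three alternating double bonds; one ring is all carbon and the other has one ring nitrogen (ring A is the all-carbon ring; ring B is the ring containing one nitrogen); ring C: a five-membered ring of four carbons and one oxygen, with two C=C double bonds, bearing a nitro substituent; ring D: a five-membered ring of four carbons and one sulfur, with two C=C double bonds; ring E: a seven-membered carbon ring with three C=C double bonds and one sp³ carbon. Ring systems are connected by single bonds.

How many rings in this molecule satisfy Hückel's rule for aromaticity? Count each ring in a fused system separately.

Rings A and B form a fused bicyclic system (with one nitrogen) with 10 sp² atoms and 10 π electrons from ring double bonds. 10 = 4(2)+2, so the system is aromatic and both rings count as aromatic (quinoline).
Ring C is fully conjugated (every ring atom contributes a p orbital); 2 ring double bonds (4 π electrons) plus a heteroatom lone pair (2) give 6 π electrons. Since 6 = 4n+2 (n=1), ring C is aromatic (furan).
Ring D is planar and fully conjugated; 2 ring double bonds (4 π electrons) plus a heteroatom lone pair (2) give 6 π electrons. 6 = 4(1)+2, so ring D is aromatic (thiophene).
Ring E has one sp³ carbon, so it is not fully conjugated — not aromatic (cycloheptatriene).
Aromatic: A, B, C, D. Total: 4.

4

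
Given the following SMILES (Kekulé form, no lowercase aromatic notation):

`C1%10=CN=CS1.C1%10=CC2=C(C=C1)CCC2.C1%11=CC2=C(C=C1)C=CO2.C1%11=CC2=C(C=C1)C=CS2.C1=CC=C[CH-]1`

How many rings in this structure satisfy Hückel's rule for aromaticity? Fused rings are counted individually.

The SMILES encodes a five-membered ring with a sulfur at position 1 and a nitrogen at position 3 (in a C=N bond), with two double bonds; a six-membered carbon ring with three alternating C=C double bonds, fused to a saturated five-membered carbon ring; a six-membered carbon ring with three alternating C=C double bonds, fused to a five-membered ring containing one oxygen and two C=C double bonds; a six-membered carbon ring with three alternating C=C double bonds, fused to a five-membered ring containing one sulfur and two C=C double bonds; a five-membered all-carbon ring bearing a negative charge on one carbon, with two C=C double bonds.
The 5-membered ring with one sulfur and one =N– is fully conjugated (every ring atom contributes a p orbital); 2 ring double bonds (4 π electrons) plus a heteroatom lone pair (2) give 6 π electrons. That satisfies 4n+2 with n=1, so it is aromatic (thiazole).
The 6-membered ring is planar and fully conjugated; 3 ring double bonds give 6 π electrons. That satisfies 4n+2 with n=1, so it is aromatic (benzene ring).
The 5-membered ring has three sp³ carbons, so it is not fully conjugated — not aromatic (cyclopentane ring).
The fused 6/5-membered bicyclic (with one oxygen) is a single π system with 9 sp² atoms and 10 π electrons from ring double bonds plus a heteroatom lone pair. 10 = 4(2)+2, so the system is aromatic and both rings count as aromatic (benzofuran).
The fused 6/5-membered bicyclic (with one sulfur) is a single π system with 9 sp² atoms and 10 π electrons from ring double bonds plus a heteroatom lone pair. 10 = 4(2)+2, so the system is aromatic and both rings count as aromatic (benzothiophene).
The second 5-membered ring is fully conjugated (every ring atom contributes a p orbital); 2 ring double bonds (4 π electrons) plus the carbanion lone pair (2) give 6 π electrons. Since 6 = 4n+2 (n=1), it is aromatic (cyclopentadienyl anion).
7 of the 8 rings are aromatic. Total: 7.

7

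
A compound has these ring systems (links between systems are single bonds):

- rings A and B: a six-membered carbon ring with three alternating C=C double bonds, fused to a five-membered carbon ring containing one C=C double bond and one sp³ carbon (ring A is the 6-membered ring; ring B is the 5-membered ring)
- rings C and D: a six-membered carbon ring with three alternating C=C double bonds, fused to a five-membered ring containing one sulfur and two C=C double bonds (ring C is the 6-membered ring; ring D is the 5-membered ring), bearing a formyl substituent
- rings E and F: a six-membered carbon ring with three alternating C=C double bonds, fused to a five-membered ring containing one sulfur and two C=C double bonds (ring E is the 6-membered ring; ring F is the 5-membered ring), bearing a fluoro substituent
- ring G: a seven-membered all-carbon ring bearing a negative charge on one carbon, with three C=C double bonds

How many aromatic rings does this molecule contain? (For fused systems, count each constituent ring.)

Ring A has a continuous p-orbital overlap around the ring; 3 ring double bonds give 6 π electrons. That satisfies 4n+2 with n=1, so ring A is aromatic (benzene ring).
Ring B has one sp³ carbon, so it is not fully conjugated — not aromatic (cyclopentene ring).
Rings C and D form a fused bicyclic system (with one sulfur) with 9 sp² atoms and 10 π electrons from ring double bonds plus a heteroatom lone pair. 10 = 4(2)+2, so the system is aromatic and both rings count as aromatic (benzothiophene).
Rings E and F form a fused bicyclic system (with one sulfur) with 9 sp² atoms and 10 π electrons from ring double bonds plus a heteroatom lone pair. 10 = 4(2)+2, so the system is aromatic and both rings count as aromatic (benzothiophene).
Ring G has only sp² ring atoms; a planar conformation would have a fully conjugated π system of 8 electrons. But 8 = 4(2), which is 4n not 4n+2, so ring G is not aromatic (cycloheptatrienyl anion).
Aromatic: A, C, D, E, F. Total: 5.

5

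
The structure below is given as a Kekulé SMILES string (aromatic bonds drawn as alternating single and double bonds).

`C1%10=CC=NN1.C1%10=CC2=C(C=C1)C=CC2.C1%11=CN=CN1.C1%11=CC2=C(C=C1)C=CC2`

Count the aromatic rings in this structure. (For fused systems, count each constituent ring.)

The SMILES encodes a five-membered ring with two adjacent nitrogens (one bearing H, one in a double bond) and two double bonds; a six-membered carbon ring with three alternating C=C double bonds, fused to a five-membered carbon ring containing one C=C double bond and one sp³ carbon; a five-membered ring with nitrogens at positions 1 and 3 (one bearing H, one in a C=N bond) and two double bonds; a six-membered carbon ring with three alternating C=C double bonds, fused to a five-membered carbon ring containing one C=C double bond and one sp³ carbon.
The 5-membered ring with two adjacent nitrogens (one N–H, one =N–) is planar and fully conjugated; 2 ring double bonds (4 π electrons) plus a heteroatom lone pair (2) give 6 π electrons. That satisfies 4n+2 with n=1, so it is aromatic (pyrazole).
The 6-membered ring has a continuous p-orbital overlap around the ring; 3 ring double bonds give 6 π electrons. That satisfies 4n+2 with n=1, so it is aromatic (benzene ring).
The 5-membered ring has one sp³ carbon, so it is not fully conjugated — not aromatic (cyclopentene ring).
The 5-membered ring with two nitrogens (one N–H, one =N–) is planar and fully conjugated; 2 ring double bonds (4 π electrons) plus a heteroatom lone pair (2) give 6 π electrons. 6 = 4(1)+2, so it is aromatic (imidazole).
The second 6-membered ring is fully conjugated (every ring atom contributes a p orbital); 3 ring double bonds give 6 π electrons. That satisfies 4n+2 with n=1, so it is aromatic (benzene ring).
The second 5-membered ring has one sp³ carbon, so it is not fully conjugated — not aromatic (cyclopentene ring).
4 of the 6 rings are aromatic. Total: 4.

4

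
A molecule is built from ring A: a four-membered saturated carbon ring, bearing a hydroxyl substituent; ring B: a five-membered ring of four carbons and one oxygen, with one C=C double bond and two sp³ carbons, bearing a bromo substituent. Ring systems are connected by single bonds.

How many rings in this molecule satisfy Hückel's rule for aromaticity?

Ring A has only sp³ atoms, so it is not fully conjugated — not aromatic (cyclobutane).
Ring B has two sp³ carbons, so it is not fully conjugated — not aromatic (2,3-dihydrofuran).
No ring is aromatic. Total: 0.

0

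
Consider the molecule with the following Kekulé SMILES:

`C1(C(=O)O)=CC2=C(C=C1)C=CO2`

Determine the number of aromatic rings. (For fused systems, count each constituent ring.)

2

The SMILES encodes a six-membered carbon ring with three alternating C=C double bonds, fused to a five-membered ring containing one oxygen and two C=C double bonds.
The fused 6/5-membered bicyclic (with one oxygen) is a single π system with 9 sp² atoms and 10 π electrons from ring double bonds plus a heteroatom lone pair. 10 = 4(2)+2, so the system is aromatic and both rings count as aromatic (benzofuran).
2 of the 2 rings are aromatic. Total: 2.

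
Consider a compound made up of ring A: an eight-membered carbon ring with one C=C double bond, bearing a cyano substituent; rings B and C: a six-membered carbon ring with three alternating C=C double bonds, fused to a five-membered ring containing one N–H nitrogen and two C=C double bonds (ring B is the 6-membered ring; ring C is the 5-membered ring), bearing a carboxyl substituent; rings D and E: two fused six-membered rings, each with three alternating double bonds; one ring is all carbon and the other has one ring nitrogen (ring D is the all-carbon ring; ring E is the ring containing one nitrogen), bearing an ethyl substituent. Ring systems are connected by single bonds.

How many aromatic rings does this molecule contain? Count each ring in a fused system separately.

Ring A has six sp³ carbons, so it is not fully conjugated — not aromatic (cyclooctene).
Rings B and C form a fused bicyclic system (with one N–H) with 9 sp² atoms and 10 π electrons from ring double bonds plus a heteroatom lone pair. 10 = 4(2)+2, so the system is aromatic and both rings count as aromatic (indole).
Rings D and E form a fused bicyclic system (with one nitrogen) with 10 sp² atoms and 10 π electrons from ring double bonds. 10 = 4(2)+2, so the system is aromatic and both rings count as aromatic (quinoline).
Aromatic: B, C, D, E. Total: 4.

4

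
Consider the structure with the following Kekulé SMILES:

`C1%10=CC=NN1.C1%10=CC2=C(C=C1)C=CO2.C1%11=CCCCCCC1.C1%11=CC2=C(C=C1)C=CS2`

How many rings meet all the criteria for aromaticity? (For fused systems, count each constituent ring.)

The SMILES encodes a five-membered ring with two adjacent nitrogens (one bearing H, one in a double bond) and two double bonds; a six-membered carbon ring with three alternating C=C double bonds, fused to a five-membered ring containing one oxygen and two C=C double bonds; an eight-membered carbon ring with one C=C double bond; a six-membered carbon ring with three alternating C=C double bonds, fused to a five-membered ring containing one sulfur and two C=C double bonds.
The 5-membered ring with two adjacent nitrogens (one N–H, one =N–) is planar and fully conjugated; 2 ring double bonds (4 π electrons) plus a heteroatom lone pair (2) give 6 π electrons. 6 = 4(1)+2, so it is aromatic (pyrazole).
The fused 6/5-membered bicyclic (with one oxygen) is a single π system with 9 sp² atoms and 10 π electrons from ring double bonds plus a heteroatom lone pair. 10 = 4(2)+2, so the system is aromatic and both rings count as aromatic (benzofuran).
The 8-membered ring has six sp³ carbons, so it is not fully conjugated — not aromatic (cyclooctene).
The fused 6/5-membered bicyclic (with one sulfur) is a single π system with 9 sp² atoms and 10 π electrons from ring double bonds plus a heteroatom lone pair. 10 = 4(2)+2, so the system is aromatic and both rings count as aromatic (benzothiophene).
5 of the 6 rings are aromatic. Total: 5.

5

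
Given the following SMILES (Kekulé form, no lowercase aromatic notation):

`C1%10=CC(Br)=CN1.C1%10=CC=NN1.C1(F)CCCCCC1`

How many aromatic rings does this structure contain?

The SMILES encodes a five-membered ring of four carbons and one nitrogen bearing a hydrogen, with two C=C double bonds; a five-membered ring with two adjacent nitrogens (one bearing H, one in a double bond) and two double bonds; a seven-membered saturated carbon ring.
The 5-membered ring with one N–H is fully conjugated (every ring atom contributes a p orbital); 2 ring double bonds (4 π electrons) plus a heteroatom lone pair (2) give 6 π electrons. That satisfies 4n+2 with n=1, so it is aromatic (pyrrole).
The 5-membered ring with two adjacent nitrogens (one N–H, one =N–) is fully conjugated (every ring atom contributes a p orbital); 2 ring double bonds (4 π electrons) plus a heteroatom lone pair (2) give 6 π electrons. 6 = 4(1)+2, so it is aromatic (pyrazole).
The 7-membered ring has only sp³ atoms, so it is not fully conjugated — not aromatic (cycloheptane).
2 of the 3 rings are aromatic. Total: 2.

2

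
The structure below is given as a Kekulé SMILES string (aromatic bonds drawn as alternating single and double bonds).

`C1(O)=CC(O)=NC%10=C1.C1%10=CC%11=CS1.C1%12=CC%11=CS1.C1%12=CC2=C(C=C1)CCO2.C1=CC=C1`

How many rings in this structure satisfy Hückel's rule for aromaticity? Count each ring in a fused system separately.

4

The SMILES encodes a six-membered ring of five carbons and one nitrogen with three alternating double bonds; a five-membered ring of four carbons and one sulfur, with two C=C double bonds; a five-membered ring of four carbons and one sulfur, with two C=C double bonds; a six-membered carbon ring with three alternating C=C double bonds, fused to a five-membered ring containing one oxygen and two sp³ carbons; a four-membered carbon ring with two alternating C=C double bonds.
The 6-membered ring with one nitrogen is planar and fully conjugated; 3 ring double bonds give 6 π electrons. 6 = 4(1)+2, so it is aromatic (pyridine).
The 5-membered ring with one sulfur has a continuous p-orbital overlap around the ring; 2 ring double bonds (4 π electrons) plus a heteroatom lone pair (2) give 6 π electrons. 6 = 4(1)+2, so it is aromatic (thiophene).
The second 5-membered ring with one sulfur is fully conjugated (every ring atom contributes a p orbital); 2 ring double bonds (4 π electrons) plus a heteroatom lone pair (2) give 6 π electrons. Since 6 = 4n+2 (n=1), it is aromatic (thiophene).
The 6-membered ring has a continuous p-orbital overlap around the ring; 3 ring double bonds give 6 π electrons. 6 = 4(1)+2, so it is aromatic (benzene ring).
The 5-membered ring with one oxygen has two sp³ carbons, so it is not fully conjugated — not aromatic (oxolane ring).
The 4-membered ring has only sp² ring atoms; a planar conformation would have a fully conjugated π system of 4 electrons. But 4 = 4(1), which is 4n not 4n+2, so it is not aromatic (cyclobutadiene) — cyclobutadiene is antiaromatic and distorts to a rectangle.
4 of the 6 rings are aromatic. Total: 4.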